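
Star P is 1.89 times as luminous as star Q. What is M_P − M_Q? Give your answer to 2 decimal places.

Pogson: ΔM = −2.5 log₁₀(ratio) = −2.5 log₁₀(1.89) = −2.5 × 0.2765 = -0.691
Star P is brighter, so it has the smaller magnitude: the difference is negative.

M_P − M_Q ≈ -0.69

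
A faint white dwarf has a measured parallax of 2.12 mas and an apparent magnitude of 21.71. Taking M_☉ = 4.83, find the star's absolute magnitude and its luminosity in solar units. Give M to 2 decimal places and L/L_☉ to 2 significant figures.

M ≈ 13.34; L/L_☉ ≈ 3.9×10^-4

d = 1/p = 1000/2.12 mas = 471.7 pc
M = m − 5 log₁₀ d + 5 = 21.71 − 5·2.6737 + 5 = 13.342
M − M_☉ = 13.342 − 4.83 = 8.512
L/L_☉ = 10^(−0.4 × 8.512) = 3.938×10^-4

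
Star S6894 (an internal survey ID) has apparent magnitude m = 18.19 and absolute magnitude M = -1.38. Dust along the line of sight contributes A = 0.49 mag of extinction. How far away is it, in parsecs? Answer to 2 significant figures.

d ≈ 65000 pc

m − M = 5 log₁₀(d/10 pc) + A  ⇒  18.19 − (-1.38) − 0.49 = 5 log₁₀(d/10)
19.080 = 5 log₁₀(d/10)
log₁₀ d = (m − M − A)/5 + 1 = 4.8160
d = 10^4.8160 = 65460 pc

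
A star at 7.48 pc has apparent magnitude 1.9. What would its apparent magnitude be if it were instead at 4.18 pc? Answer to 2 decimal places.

Flux ∝ 1/d², so Δm = 5 log₁₀(d₂/d₁) = 5 log₁₀(4.18/7.48) = -1.264
m₂ = m₁ + Δm = 1.9 + (-1.264) = 0.636

m ≈ 0.64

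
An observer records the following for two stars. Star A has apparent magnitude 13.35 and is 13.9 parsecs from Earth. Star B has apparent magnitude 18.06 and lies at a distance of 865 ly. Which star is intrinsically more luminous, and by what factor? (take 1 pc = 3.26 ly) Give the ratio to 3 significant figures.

Star B is more luminous, by a factor of 4.76.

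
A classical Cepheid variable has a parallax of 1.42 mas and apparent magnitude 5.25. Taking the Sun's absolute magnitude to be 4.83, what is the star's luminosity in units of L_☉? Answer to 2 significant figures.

L/L_☉ ≈ 3400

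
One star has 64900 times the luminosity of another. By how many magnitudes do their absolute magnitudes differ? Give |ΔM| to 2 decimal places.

|ΔM| ≈ 12.03

Pogson: ΔM = −2.5 log₁₀(ratio) = −2.5 log₁₀(64900) = −2.5 × 4.8122 = -12.031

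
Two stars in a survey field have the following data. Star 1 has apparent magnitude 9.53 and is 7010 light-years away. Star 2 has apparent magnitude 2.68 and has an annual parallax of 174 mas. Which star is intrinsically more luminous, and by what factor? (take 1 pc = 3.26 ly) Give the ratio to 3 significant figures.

Star 1 is more luminous, by a factor of 255.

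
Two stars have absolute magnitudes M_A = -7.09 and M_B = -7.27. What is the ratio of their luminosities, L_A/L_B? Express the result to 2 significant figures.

L_A/L_B ≈ 0.85

ΔM = M_A − M_B = 0.18
L_A/L_B = 10^(−0.4 ΔM) = 10^-0.072 = 0.8472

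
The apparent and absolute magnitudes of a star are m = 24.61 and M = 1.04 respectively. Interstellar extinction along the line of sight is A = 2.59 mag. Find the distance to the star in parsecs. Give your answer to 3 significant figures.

m − M = 5 log₁₀(d/10 pc) + A  ⇒  24.61 − (1.04) − 2.59 = 5 log₁₀(d/10)
20.980 = 5 log₁₀(d/10)
log₁₀ d = (m − M − A)/5 + 1 = 5.1960
d = 10^5.1960 = 157000 pc

d ≈ 157000 pc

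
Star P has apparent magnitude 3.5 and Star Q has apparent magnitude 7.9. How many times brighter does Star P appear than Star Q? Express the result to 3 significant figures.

Magnitude difference = -4.4
Flux ratio = 10^(−0.4 Δm) = 10^(−0.4 × -4.4) = 10^1.760 = 57.54

57.5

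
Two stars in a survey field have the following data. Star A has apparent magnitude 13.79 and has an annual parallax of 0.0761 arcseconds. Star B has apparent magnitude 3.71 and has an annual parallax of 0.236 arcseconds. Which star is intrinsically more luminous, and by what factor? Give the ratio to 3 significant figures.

Star B is more luminous, by a factor of 1120.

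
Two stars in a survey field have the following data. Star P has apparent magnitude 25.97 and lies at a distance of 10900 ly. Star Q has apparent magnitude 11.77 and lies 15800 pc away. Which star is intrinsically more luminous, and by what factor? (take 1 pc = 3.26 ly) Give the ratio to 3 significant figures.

Star P: d = 10900 ly / 3.26 = 3344 pc
Star P: M = m − 5 log₁₀ d + 5 = 25.97 − 5·3.5242 + 5 = 13.349
Star Q: M = m − 5 log₁₀ d + 5 = 11.77 − 5·4.1987 + 5 = -4.223
ΔM = M_P − M_Q = 13.349 − (-4.223) = 17.572; smaller M is more luminous → Star Q.
L ratio = 10^(0.4 |ΔM|) = 10^7.029 = 1.069×10^7

Star Q is more luminous, by a factor of 1.07×10^7.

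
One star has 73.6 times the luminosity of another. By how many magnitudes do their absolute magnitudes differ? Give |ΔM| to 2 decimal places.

Pogson: ΔM = −2.5 log₁₀(ratio) = −2.5 log₁₀(73.6) = −2.5 × 1.8669 = -4.667

|ΔM| ≈ 4.67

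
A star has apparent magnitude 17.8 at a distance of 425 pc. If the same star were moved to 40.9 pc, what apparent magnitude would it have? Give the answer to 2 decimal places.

Flux ∝ 1/d², so Δm = 5 log₁₀(d₂/d₁) = 5 log₁₀(40.9/425) = -5.083
m₂ = m₁ + Δm = 17.8 + (-5.083) = 12.717

m ≈ 12.72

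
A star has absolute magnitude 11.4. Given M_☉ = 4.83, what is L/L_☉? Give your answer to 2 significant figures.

M − M_☉ = 11.4 − 4.83 = 6.570
L/L_☉ = 10^(−0.4 (M − M_☉)) = 10^-2.628 = 2.355×10^-3

L/L_☉ ≈ 2.4×10^-3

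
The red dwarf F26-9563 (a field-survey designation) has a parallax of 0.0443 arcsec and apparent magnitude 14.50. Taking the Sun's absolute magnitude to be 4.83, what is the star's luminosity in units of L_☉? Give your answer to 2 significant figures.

d = 1/p = 1/0.0443″ = 22.57 pc
M = m − 5 log₁₀ d + 5 = 14.50 − 5·1.3536 + 5 = 12.732
M − M_☉ = 12.732 − 4.83 = 7.902
L/L_☉ = 10^(−0.4 × 7.902) = 6.905×10^-4

L/L_☉ ≈ 6.9×10^-4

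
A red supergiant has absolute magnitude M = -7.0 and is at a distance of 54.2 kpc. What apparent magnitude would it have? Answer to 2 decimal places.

m ≈ 11.67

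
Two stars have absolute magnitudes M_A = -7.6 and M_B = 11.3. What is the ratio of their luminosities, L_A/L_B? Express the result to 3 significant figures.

ΔM = M_A − M_B = -18.9
L_A/L_B = 10^(−0.4 ΔM) = 10^7.560 = 3.631×10^7

L_A/L_B ≈ 3.63×10^7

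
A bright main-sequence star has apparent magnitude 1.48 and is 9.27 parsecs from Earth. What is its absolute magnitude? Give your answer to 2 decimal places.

M ≈ 1.64

5 log₁₀(d/10 pc) = 5 log₁₀(9.270) − 5 = -0.165
M = m − 5 log₁₀(d/10) = 1.48 + 0.165 = 1.645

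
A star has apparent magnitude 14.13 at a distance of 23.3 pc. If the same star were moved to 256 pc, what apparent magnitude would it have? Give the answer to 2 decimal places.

m ≈ 19.33

Flux ∝ 1/d², so Δm = 5 log₁₀(d₂/d₁) = 5 log₁₀(256/23.3) = 5.204
m₂ = m₁ + Δm = 14.13 + (5.204) = 19.334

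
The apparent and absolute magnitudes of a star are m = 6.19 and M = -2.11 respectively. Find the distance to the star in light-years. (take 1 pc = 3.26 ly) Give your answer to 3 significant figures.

μ = m − M = 8.300
m − M = 5 log₁₀ d − 5
log₁₀ d = (m − M)/5 + 1 = 2.6600
d = 10^2.6600 = 457.1 pc
= 1490 ly

d ≈ 1490 ly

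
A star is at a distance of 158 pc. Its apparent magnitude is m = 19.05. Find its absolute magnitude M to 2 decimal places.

M ≈ 13.06

5 log₁₀(d/10 pc) = 5 log₁₀(158.0) − 5 = 5.993
M = m − 5 log₁₀(d/10) = 19.05 − 5.993 = 13.057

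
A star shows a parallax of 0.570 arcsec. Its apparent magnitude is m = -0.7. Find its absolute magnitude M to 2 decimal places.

d = 1/p = 1/0.570″ = 1.754 pc
5 log₁₀(d/10 pc) = 5 log₁₀(1.754) − 5 = -3.779
M = m − 5 log₁₀(d/10) = -0.7 + 3.779 = 3.079

M ≈ 3.08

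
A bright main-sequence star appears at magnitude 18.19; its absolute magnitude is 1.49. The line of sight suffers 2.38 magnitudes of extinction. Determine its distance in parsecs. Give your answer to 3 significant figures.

m − M = 5 log₁₀(d/10 pc) + A  ⇒  18.19 − (1.49) − 2.38 = 5 log₁₀(d/10)
14.320 = 5 log₁₀(d/10)
log₁₀ d = (m − M − A)/5 + 1 = 3.8640
d = 10^3.8640 = 7311 pc

d ≈ 7310 pc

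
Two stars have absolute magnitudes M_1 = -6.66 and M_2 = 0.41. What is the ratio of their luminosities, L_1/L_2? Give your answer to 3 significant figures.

L_1/L_2 ≈ 673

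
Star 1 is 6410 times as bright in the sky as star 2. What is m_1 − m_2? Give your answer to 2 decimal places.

Pogson: Δm = −2.5 log₁₀(ratio) = −2.5 log₁₀(6410) = −2.5 × 3.8069 = -9.517
Star 1 is brighter, so it has the smaller magnitude: the difference is negative.

m_1 − m_2 ≈ -9.52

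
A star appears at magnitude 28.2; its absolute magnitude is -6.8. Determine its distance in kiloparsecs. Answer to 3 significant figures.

d ≈ 100000 kpc

μ = m − M = 35.000
m − M = 5 log₁₀ d − 5
log₁₀ d = (m − M)/5 + 1 = 8.0000
d = 10^8.0000 = 1.000×10^8 pc
= 100000 kpc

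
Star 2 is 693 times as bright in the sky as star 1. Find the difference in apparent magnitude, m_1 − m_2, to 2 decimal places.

m_1 − m_2 ≈ 7.10

Pogson: Δm = −2.5 log₁₀(ratio) = −2.5 log₁₀(693) = −2.5 × 2.8407 = -7.102
Star 2 is brighter so has the smaller magnitude: m_1 − m_2 is positive.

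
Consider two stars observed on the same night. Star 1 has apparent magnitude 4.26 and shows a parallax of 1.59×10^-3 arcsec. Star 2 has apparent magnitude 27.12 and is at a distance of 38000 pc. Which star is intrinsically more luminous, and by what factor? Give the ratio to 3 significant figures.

Star 1 is more luminous, by a factor of 382000.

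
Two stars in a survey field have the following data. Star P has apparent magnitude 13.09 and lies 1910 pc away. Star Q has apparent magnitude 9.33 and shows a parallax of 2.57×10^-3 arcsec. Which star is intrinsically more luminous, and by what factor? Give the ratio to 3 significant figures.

Star Q is more luminous, by a factor of 1.32.

Star P: M = m − 5 log₁₀ d + 5 = 13.09 − 5·3.2810 + 5 = 1.685
Star Q: d = 1/p = 1/2.57×10^-3″ = 389.1 pc
Star Q: M = m − 5 log₁₀ d + 5 = 9.33 − 5·2.5901 + 5 = 1.380
ΔM = M_P − M_Q = 1.685 − (1.380) = 0.305; smaller M is more luminous → Star Q.
L ratio = 10^(0.4 |ΔM|) = 10^0.122 = 1.325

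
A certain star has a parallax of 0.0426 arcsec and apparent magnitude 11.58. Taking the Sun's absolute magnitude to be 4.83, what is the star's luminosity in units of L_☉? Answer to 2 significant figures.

d = 1/p = 1/0.0426″ = 23.47 pc
M = m − 5 log₁₀ d + 5 = 11.58 − 5·1.3706 + 5 = 9.727
M − M_☉ = 9.727 − 4.83 = 4.897
L/L_☉ = 10^(−0.4 × 4.897) = 0.01099

L/L_☉ ≈ 0.011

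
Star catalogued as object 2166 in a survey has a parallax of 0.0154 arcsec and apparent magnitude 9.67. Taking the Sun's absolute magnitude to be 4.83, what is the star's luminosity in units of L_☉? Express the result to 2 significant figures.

d = 1/p = 1/0.0154″ = 64.94 pc
M = m − 5 log₁₀ d + 5 = 9.67 − 5·1.8125 + 5 = 5.608
M − M_☉ = 5.608 − 4.83 = 0.778
L/L_☉ = 10^(−0.4 × 0.778) = 0.4886

L/L_☉ ≈ 0.49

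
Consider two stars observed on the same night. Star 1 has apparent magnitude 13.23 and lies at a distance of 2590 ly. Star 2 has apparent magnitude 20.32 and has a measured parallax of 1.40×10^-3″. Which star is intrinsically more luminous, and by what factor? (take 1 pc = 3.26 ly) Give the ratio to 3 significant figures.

Star 1: d = 2590 ly / 3.26 = 794.5 pc
Star 1: M = m − 5 log₁₀ d + 5 = 13.23 − 5·2.9001 + 5 = 3.730
Star 2: d = 1/p = 1/1.40×10^-3″ = 714.3 pc
Star 2: M = m − 5 log₁₀ d + 5 = 20.32 − 5·2.8539 + 5 = 11.051
ΔM = M_1 − M_2 = 3.730 − (11.051) = -7.321; smaller M is more luminous → Star 1.
L ratio = 10^(0.4 |ΔM|) = 10^2.928 = 848.0

Star 1 is more luminous, by a factor of 848.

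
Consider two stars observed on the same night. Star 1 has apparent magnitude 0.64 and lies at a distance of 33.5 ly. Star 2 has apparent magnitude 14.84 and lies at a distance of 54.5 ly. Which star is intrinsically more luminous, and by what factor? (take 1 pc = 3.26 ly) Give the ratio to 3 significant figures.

Star 1 is more luminous, by a factor of 181000.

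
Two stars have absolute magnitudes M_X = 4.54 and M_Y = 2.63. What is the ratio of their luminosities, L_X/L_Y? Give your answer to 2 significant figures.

L_X/L_Y ≈ 0.17

ΔM = M_X − M_Y = 1.91
L_X/L_Y = 10^(−0.4 ΔM) = 10^-0.764 = 0.1722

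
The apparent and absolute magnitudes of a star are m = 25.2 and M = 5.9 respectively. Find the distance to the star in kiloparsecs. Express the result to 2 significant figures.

d ≈ 72 kpc

μ = m − M = 19.300
m − M = 5 log₁₀ d − 5
log₁₀ d = (m − M)/5 + 1 = 4.8600
d = 10^4.8600 = 72440 pc
= 72.44 kpc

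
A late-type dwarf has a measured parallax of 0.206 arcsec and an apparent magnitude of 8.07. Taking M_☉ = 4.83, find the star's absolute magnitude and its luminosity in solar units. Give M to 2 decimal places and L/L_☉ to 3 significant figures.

M ≈ 9.64; L/L_☉ ≈ 0.0119

d = 1/p = 1/0.206″ = 4.854 pc
M = m − 5 log₁₀ d + 5 = 8.07 − 5·0.6861 + 5 = 9.639
M − M_☉ = 9.639 − 4.83 = 4.809
L/L_☉ = 10^(−0.4 × 4.809) = 0.01192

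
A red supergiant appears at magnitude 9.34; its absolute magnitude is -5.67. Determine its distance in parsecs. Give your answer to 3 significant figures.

μ = m − M = 15.010
m − M = 5 log₁₀ d − 5
log₁₀ d = (m − M)/5 + 1 = 4.0020
d = 10^4.0020 = 10050 pc

d ≈ 10000 pc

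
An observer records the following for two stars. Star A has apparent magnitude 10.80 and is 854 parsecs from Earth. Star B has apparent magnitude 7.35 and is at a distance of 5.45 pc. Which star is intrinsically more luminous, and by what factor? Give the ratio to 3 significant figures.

Star A is more luminous, by a factor of 1020.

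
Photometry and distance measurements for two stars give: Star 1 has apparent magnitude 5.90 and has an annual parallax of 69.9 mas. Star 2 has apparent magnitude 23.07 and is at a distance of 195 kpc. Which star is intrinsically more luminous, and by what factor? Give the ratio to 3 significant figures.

Star 2 is more luminous, by a factor of 25.2.

Star 1: p = 69.9 mas = 0.0699″ → d = 1/p = 14.31 pc
Star 1: M = m − 5 log₁₀ d + 5 = 5.90 − 5·1.1555 + 5 = 5.122
Star 2: d = 195 kpc = 195000 pc
Star 2: M = m − 5 log₁₀ d + 5 = 23.07 − 5·5.2900 + 5 = 1.620
ΔM = M_1 − M_2 = 5.122 − (1.620) = 3.503; smaller M is more luminous → Star 2.
L ratio = 10^(0.4 |ΔM|) = 10^1.401 = 25.18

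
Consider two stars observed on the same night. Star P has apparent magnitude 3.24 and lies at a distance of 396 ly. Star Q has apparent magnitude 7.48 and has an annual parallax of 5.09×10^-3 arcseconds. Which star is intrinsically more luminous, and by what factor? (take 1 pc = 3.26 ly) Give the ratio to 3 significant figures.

Star P: d = 396 ly / 3.26 = 121.5 pc
Star P: M = m − 5 log₁₀ d + 5 = 3.24 − 5·2.0845 + 5 = -2.182
Star Q: d = 1/p = 1/5.09×10^-3″ = 196.5 pc
Star Q: M = m − 5 log₁₀ d + 5 = 7.48 − 5·2.2933 + 5 = 1.014
ΔM = M_P − M_Q = -2.182 − (1.014) = -3.196; smaller M is more luminous → Star P.
L ratio = 10^(0.4 |ΔM|) = 10^1.278 = 18.98

Star P is more luminous, by a factor of 19.0.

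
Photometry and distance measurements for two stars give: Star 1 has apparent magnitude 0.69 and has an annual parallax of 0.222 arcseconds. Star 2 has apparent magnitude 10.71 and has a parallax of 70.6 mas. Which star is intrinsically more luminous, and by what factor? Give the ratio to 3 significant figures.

Star 1 is more luminous, by a factor of 1030.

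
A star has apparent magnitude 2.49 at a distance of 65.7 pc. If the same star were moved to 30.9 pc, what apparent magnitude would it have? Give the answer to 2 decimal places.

m ≈ 0.85

Flux ∝ 1/d², so Δm = 5 log₁₀(d₂/d₁) = 5 log₁₀(30.9/65.7) = -1.638
m₂ = m₁ + Δm = 2.49 + (-1.638) = 0.852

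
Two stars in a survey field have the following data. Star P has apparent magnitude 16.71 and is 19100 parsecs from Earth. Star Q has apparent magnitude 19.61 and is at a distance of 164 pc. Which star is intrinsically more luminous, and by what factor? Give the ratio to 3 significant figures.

Star P is more luminous, by a factor of 196000.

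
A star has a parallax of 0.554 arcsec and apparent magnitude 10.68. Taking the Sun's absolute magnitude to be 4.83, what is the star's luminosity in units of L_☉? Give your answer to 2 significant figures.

d = 1/p = 1/0.554″ = 1.805 pc
M = m − 5 log₁₀ d + 5 = 10.68 − 5·0.2565 + 5 = 14.398
M − M_☉ = 14.398 − 4.83 = 9.568
L/L_☉ = 10^(−0.4 × 9.568) = 1.489×10^-4

L/L_☉ ≈ 1.5×10^-4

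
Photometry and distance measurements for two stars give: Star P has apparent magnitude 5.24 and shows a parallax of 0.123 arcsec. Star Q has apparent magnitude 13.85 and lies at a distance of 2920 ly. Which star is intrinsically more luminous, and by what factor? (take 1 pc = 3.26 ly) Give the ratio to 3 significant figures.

Star Q is more luminous, by a factor of 4.37.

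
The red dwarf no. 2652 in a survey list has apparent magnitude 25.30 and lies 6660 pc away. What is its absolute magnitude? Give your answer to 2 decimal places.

5 log₁₀(d/10 pc) = 5 log₁₀(6660) − 5 = 14.117
M = m − 5 log₁₀(d/10) = 25.30 − 14.117 = 11.183

M ≈ 11.18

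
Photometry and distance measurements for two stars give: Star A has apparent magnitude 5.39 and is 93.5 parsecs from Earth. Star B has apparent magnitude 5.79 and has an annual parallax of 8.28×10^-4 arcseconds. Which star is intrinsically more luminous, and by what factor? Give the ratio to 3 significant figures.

Star A: M = m − 5 log₁₀ d + 5 = 5.39 − 5·1.9708 + 5 = 0.536
Star B: d = 1/p = 1/8.28×10^-4″ = 1208 pc
Star B: M = m − 5 log₁₀ d + 5 = 5.79 − 5·3.0820 + 5 = -4.620
ΔM = M_A − M_B = 0.536 − (-4.620) = 5.156; smaller M is more luminous → Star B.
L ratio = 10^(0.4 |ΔM|) = 10^2.062 = 115.4

Star B is more luminous, by a factor of 115.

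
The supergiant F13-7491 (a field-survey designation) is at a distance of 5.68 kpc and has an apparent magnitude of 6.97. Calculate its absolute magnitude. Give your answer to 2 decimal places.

M ≈ -6.80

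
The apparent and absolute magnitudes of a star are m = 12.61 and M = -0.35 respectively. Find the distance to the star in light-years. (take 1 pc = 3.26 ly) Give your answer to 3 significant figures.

d ≈ 12700 ly

Distance modulus: m − M = 12.61 − (-0.35) = 12.960
m − M = 5 log₁₀ d − 5
log₁₀ d = (m − M)/5 + 1 = 3.5920
d = 10^3.5920 = 3908 pc
= 12740 ly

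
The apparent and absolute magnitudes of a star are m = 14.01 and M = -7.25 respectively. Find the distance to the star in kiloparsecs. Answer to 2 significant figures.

d ≈ 180 kpc

μ = m − M = 21.260
m − M = 5 log₁₀ d − 5
log₁₀ d = (m − M)/5 + 1 = 5.2520
d = 10^5.2520 = 178600 pc
= 178.6 kpc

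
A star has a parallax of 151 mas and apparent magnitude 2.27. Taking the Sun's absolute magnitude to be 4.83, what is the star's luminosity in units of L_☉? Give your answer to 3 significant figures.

L/L_☉ ≈ 4.63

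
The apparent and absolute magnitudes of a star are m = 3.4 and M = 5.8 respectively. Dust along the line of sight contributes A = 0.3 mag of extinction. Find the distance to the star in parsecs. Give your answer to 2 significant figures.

d ≈ 2.9 pc

m − M = 5 log₁₀(d/10 pc) + A  ⇒  3.4 − (5.8) − 0.3 = 5 log₁₀(d/10)
-2.700 = 5 log₁₀(d/10)
log₁₀ d = (m − M − A)/5 + 1 = 0.4600
d = 10^0.4600 = 2.884 pc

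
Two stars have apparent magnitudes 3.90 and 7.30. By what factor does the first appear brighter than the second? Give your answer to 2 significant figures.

Magnitude difference = -3.40
Flux ratio = 10^(−0.4 Δm) = 10^(−0.4 × -3.40) = 10^1.360 = 22.91

23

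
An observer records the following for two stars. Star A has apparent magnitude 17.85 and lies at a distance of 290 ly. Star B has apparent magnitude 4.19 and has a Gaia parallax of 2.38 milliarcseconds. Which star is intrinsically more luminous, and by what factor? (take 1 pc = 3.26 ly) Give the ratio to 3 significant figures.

Star A: d = 290 ly / 3.26 = 88.96 pc
Star A: M = m − 5 log₁₀ d + 5 = 17.85 − 5·1.9492 + 5 = 13.104
Star B: p = 2.38 mas = 2.38×10^-3″ → d = 1/p = 420.2 pc
Star B: M = m − 5 log₁₀ d + 5 = 4.19 − 5·2.6234 + 5 = -3.927
ΔM = M_A − M_B = 13.104 − (-3.927) = 17.031; smaller M is more luminous → Star B.
L ratio = 10^(0.4 |ΔM|) = 10^6.812 = 6.494×10^6

Star B is more luminous, by a factor of 6.49×10^6.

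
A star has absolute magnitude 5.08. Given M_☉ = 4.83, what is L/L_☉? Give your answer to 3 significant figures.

L/L_☉ ≈ 0.794

M − M_☉ = 5.08 − 4.83 = 0.250
L/L_☉ = 10^(−0.4 (M − M_☉)) = 10^-0.100 = 0.7943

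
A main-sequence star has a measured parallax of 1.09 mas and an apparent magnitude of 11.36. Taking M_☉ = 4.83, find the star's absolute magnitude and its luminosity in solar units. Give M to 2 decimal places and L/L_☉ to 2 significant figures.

M ≈ 1.55; L/L_☉ ≈ 21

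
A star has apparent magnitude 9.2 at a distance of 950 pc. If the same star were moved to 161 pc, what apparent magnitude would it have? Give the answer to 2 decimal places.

Flux ∝ 1/d², so Δm = 5 log₁₀(d₂/d₁) = 5 log₁₀(161/950) = -3.854
m₂ = m₁ + Δm = 9.2 + (-3.854) = 5.346

m ≈ 5.35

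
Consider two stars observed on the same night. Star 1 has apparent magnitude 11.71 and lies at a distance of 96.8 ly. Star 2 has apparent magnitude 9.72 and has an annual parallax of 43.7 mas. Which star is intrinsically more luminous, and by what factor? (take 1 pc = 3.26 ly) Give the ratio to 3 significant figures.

Star 2 is more luminous, by a factor of 3.71.

Star 1: d = 96.8 ly / 3.26 = 29.69 pc
Star 1: M = m − 5 log₁₀ d + 5 = 11.71 − 5·1.4727 + 5 = 9.347
Star 2: p = 43.7 mas = 0.0437″ → d = 1/p = 22.88 pc
Star 2: M = m − 5 log₁₀ d + 5 = 9.72 − 5·1.3595 + 5 = 7.922
ΔM = M_1 − M_2 = 9.347 − (7.922) = 1.424; smaller M is more luminous → Star 2.
L ratio = 10^(0.4 |ΔM|) = 10^0.570 = 3.713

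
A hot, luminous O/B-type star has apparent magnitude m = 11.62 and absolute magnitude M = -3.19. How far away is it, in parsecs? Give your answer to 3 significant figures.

d ≈ 9160 pc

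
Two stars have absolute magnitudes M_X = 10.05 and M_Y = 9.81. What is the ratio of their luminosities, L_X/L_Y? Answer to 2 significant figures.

ΔM = M_X − M_Y = 0.24
L_X/L_Y = 10^(−0.4 ΔM) = 10^-0.096 = 0.8017

L_X/L_Y ≈ 0.80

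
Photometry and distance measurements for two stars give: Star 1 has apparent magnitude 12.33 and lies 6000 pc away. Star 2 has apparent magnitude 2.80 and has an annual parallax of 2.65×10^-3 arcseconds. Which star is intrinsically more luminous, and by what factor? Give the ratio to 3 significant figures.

Star 1: M = m − 5 log₁₀ d + 5 = 12.33 − 5·3.7782 + 5 = -1.561
Star 2: d = 1/p = 1/2.65×10^-3″ = 377.4 pc
Star 2: M = m − 5 log₁₀ d + 5 = 2.80 − 5·2.5768 + 5 = -5.084
ΔM = M_1 − M_2 = -1.561 − (-5.084) = 3.523; smaller M is more luminous → Star 2.
L ratio = 10^(0.4 |ΔM|) = 10^1.409 = 25.66

Star 2 is more luminous, by a factor of 25.7.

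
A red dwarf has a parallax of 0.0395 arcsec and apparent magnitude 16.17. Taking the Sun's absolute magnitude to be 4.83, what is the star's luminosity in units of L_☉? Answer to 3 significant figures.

d = 1/p = 1/0.0395″ = 25.32 pc
M = m − 5 log₁₀ d + 5 = 16.17 − 5·1.4034 + 5 = 14.153
M − M_☉ = 14.153 − 4.83 = 9.323
L/L_☉ = 10^(−0.4 × 9.323) = 1.866×10^-4

L/L_☉ ≈ 1.87×10^-4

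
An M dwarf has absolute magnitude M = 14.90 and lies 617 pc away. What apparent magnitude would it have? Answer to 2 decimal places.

m = M + 5 log₁₀ d − 5 = 14.90 + 5·2.7903 − 5 = 23.851

m ≈ 23.85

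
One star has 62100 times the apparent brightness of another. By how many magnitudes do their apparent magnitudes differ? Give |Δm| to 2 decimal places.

|Δm| ≈ 11.98

Pogson: Δm = −2.5 log₁₀(ratio) = −2.5 log₁₀(62100) = −2.5 × 4.7931 = -11.983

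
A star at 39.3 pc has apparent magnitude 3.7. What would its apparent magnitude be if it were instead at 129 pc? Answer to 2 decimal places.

Flux ∝ 1/d², so Δm = 5 log₁₀(d₂/d₁) = 5 log₁₀(129/39.3) = 2.581
m₂ = m₁ + Δm = 3.7 + (2.581) = 6.281

m ≈ 6.28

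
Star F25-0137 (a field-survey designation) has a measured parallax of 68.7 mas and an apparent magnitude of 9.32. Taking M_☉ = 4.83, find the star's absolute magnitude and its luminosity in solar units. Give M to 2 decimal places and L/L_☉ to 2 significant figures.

d = 1/p = 1000/68.7 mas = 14.56 pc
M = m − 5 log₁₀ d + 5 = 9.32 − 5·1.1630 + 5 = 8.505
M − M_☉ = 8.505 − 4.83 = 3.675
L/L_☉ = 10^(−0.4 × 3.675) = 0.03389

M ≈ 8.50; L/L_☉ ≈ 0.034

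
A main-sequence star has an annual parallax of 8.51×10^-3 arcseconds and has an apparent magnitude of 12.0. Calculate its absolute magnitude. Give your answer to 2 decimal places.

M ≈ 6.65

d = 1/p = 1/8.51×10^-3″ = 117.5 pc
5 log₁₀(d/10 pc) = 5 log₁₀(117.5) − 5 = 5.350
M = m − 5 log₁₀(d/10) = 12.0 − 5.350 = 6.650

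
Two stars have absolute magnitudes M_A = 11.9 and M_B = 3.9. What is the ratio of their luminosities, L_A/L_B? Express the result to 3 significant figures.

L_A/L_B ≈ 6.31×10^-4

ΔM = M_A − M_B = 8.0
L_A/L_B = 10^(−0.4 ΔM) = 10^-3.200 = 6.310×10^-4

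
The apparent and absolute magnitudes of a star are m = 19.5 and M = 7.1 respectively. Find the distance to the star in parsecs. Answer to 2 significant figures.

Distance modulus: m − M = 19.5 − (7.1) = 12.400
m − M = 5 log₁₀ d − 5
log₁₀ d = (m − M)/5 + 1 = 3.4800
d = 10^3.4800 = 3020 pc

d ≈ 3000 pc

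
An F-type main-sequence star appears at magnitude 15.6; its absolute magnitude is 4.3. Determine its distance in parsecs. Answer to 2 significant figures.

μ = m − M = 11.300
m − M = 5 log₁₀ d − 5
log₁₀ d = (m − M)/5 + 1 = 3.2600
d = 10^3.2600 = 1820 pc

d ≈ 1800 pc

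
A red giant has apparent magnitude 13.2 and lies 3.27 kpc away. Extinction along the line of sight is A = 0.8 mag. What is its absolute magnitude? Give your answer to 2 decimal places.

M ≈ -0.17

d = 3.27 kpc = 3270 pc
5 log₁₀(d/10 pc) = 5 log₁₀(3270) − 5 = 12.573
M = m − 5 log₁₀(d/10) − A = 13.2 − 12.573 − 0.8 = -0.173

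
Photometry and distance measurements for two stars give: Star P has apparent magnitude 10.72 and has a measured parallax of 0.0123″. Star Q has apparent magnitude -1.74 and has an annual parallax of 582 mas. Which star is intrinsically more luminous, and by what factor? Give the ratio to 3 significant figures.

Star Q is more luminous, by a factor of 43.0.

Star P: d = 1/p = 1/0.0123″ = 81.30 pc
Star P: M = m − 5 log₁₀ d + 5 = 10.72 − 5·1.9101 + 5 = 6.170
Star Q: p = 582 mas = 0.582″ → d = 1/p = 1.718 pc
Star Q: M = m − 5 log₁₀ d + 5 = -1.74 − 5·0.2351 + 5 = 2.085
ΔM = M_P − M_Q = 6.170 − (2.085) = 4.085; smaller M is more luminous → Star Q.
L ratio = 10^(0.4 |ΔM|) = 10^1.634 = 43.05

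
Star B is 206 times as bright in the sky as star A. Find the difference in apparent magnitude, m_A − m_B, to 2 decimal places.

m_A − m_B ≈ 5.78

Pogson: Δm = −2.5 log₁₀(ratio) = −2.5 log₁₀(206) = −2.5 × 2.3139 = -5.785
Star B is brighter so has the smaller magnitude: m_A − m_B is positive.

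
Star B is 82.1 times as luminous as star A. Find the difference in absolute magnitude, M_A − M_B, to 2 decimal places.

M_A − M_B ≈ 4.79

Pogson: ΔM = −2.5 log₁₀(ratio) = −2.5 log₁₀(82.1) = −2.5 × 1.9143 = -4.786
Star B is brighter so has the smaller magnitude: M_A − M_B is positive.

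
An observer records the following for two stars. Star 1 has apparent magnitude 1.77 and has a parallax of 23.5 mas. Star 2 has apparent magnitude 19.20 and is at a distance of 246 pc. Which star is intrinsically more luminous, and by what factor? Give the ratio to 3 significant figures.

Star 1 is more luminous, by a factor of 281000.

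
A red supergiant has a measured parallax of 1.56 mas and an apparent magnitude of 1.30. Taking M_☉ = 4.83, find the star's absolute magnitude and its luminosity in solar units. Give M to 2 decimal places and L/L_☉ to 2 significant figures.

d = 1/p = 1000/1.56 mas = 641.0 pc
M = m − 5 log₁₀ d + 5 = 1.30 − 5·2.8069 + 5 = -7.734
M − M_☉ = -7.734 − 4.83 = -12.564
L/L_☉ = 10^(−0.4 × -12.564) = 106100

M ≈ -7.73; L/L_☉ ≈ 110000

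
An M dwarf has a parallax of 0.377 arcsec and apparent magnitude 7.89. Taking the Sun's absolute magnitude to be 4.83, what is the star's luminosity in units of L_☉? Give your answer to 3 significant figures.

L/L_☉ ≈ 4.20×10^-3

d = 1/p = 1/0.377″ = 2.653 pc
M = m − 5 log₁₀ d + 5 = 7.89 − 5·0.4237 + 5 = 10.772
M − M_☉ = 10.772 − 4.83 = 5.942
L/L_☉ = 10^(−0.4 × 5.942) = 4.201×10^-3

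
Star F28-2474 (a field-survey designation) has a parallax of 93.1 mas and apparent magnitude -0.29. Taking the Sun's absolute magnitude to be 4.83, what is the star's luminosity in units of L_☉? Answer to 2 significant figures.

d = 1/p = 1000/93.1 mas = 10.74 pc
M = m − 5 log₁₀ d + 5 = -0.29 − 5·1.0311 + 5 = -0.445
M − M_☉ = -0.445 − 4.83 = -5.275
L/L_☉ = 10^(−0.4 × -5.275) = 128.9

L/L_☉ ≈ 130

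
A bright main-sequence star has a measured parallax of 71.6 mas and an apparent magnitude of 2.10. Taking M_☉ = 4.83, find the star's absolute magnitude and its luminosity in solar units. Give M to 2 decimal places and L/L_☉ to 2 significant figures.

d = 1/p = 1000/71.6 mas = 13.97 pc
M = m − 5 log₁₀ d + 5 = 2.10 − 5·1.1451 + 5 = 1.375
M − M_☉ = 1.375 − 4.83 = -3.455
L/L_☉ = 10^(−0.4 × -3.455) = 24.11

M ≈ 1.37; L/L_☉ ≈ 24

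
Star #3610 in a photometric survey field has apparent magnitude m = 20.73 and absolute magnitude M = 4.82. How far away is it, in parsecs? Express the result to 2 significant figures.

d ≈ 15000 pc

Distance modulus: m − M = 20.73 − (4.82) = 15.910
m − M = 5 log₁₀ d − 5
log₁₀ d = (m − M)/5 + 1 = 4.1820
d = 10^4.1820 = 15210 pc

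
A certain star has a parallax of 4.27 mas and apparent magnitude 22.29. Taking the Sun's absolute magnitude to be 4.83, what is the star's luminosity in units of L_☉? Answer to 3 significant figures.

L/L_☉ ≈ 5.69×10^-5

d = 1/p = 1000/4.27 mas = 234.2 pc
M = m − 5 log₁₀ d + 5 = 22.29 − 5·2.3696 + 5 = 15.442
M − M_☉ = 15.442 − 4.83 = 10.612
L/L_☉ = 10^(−0.4 × 10.612) = 5.690×10^-5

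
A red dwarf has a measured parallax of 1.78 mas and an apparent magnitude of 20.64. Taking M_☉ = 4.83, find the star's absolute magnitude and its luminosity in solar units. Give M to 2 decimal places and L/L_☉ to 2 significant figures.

M ≈ 11.89; L/L_☉ ≈ 1.5×10^-3

d = 1/p = 1000/1.78 mas = 561.8 pc
M = m − 5 log₁₀ d + 5 = 20.64 − 5·2.7496 + 5 = 11.892
M − M_☉ = 11.892 − 4.83 = 7.062
L/L_☉ = 10^(−0.4 × 7.062) = 1.497×10^-3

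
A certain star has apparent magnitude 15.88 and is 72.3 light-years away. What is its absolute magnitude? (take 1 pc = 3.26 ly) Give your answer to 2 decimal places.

M ≈ 14.15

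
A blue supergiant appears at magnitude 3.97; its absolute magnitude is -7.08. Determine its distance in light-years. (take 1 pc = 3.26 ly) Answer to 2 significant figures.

Distance modulus: m − M = 3.97 − (-7.08) = 11.050
m − M = 5 log₁₀ d − 5
log₁₀ d = (m − M)/5 + 1 = 3.2100
d = 10^3.2100 = 1622 pc
= 5287 ly

d ≈ 5300 ly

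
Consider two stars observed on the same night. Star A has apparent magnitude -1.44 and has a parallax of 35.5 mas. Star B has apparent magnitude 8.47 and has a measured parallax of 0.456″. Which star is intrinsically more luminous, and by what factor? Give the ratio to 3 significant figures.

Star A: p = 35.5 mas = 0.0355″ → d = 1/p = 28.17 pc
Star A: M = m − 5 log₁₀ d + 5 = -1.44 − 5·1.4498 + 5 = -3.689
Star B: d = 1/p = 1/0.456″ = 2.193 pc
Star B: M = m − 5 log₁₀ d + 5 = 8.47 − 5·0.3410 + 5 = 11.765
ΔM = M_A − M_B = -3.689 − (11.765) = -15.454; smaller M is more luminous → Star A.
L ratio = 10^(0.4 |ΔM|) = 10^6.181 = 1.519×10^6

Star A is more luminous, by a factor of 1.52×10^6.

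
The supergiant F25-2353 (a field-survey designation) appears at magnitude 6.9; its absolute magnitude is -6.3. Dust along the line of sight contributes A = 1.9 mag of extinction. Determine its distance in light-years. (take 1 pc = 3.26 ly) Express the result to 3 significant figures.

m − M = 5 log₁₀(d/10 pc) + A  ⇒  6.9 − (-6.3) − 1.9 = 5 log₁₀(d/10)
11.300 = 5 log₁₀(d/10)
log₁₀ d = (m − M − A)/5 + 1 = 3.2600
d = 10^3.2600 = 1820 pc
= 5932 ly

d ≈ 5930 ly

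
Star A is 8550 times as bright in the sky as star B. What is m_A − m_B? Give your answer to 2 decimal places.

Pogson: Δm = −2.5 log₁₀(ratio) = −2.5 log₁₀(8550) = −2.5 × 3.9320 = -9.830
Star A is brighter, so it has the smaller magnitude: the difference is negative.

m_A − m_B ≈ -9.83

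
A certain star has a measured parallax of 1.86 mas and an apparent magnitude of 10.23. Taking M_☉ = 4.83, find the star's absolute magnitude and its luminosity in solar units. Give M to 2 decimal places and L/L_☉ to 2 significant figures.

d = 1/p = 1000/1.86 mas = 537.6 pc
M = m − 5 log₁₀ d + 5 = 10.23 − 5·2.7305 + 5 = 1.578
M − M_☉ = 1.578 − 4.83 = -3.252
L/L_☉ = 10^(−0.4 × -3.252) = 20.00

M ≈ 1.58; L/L_☉ ≈ 20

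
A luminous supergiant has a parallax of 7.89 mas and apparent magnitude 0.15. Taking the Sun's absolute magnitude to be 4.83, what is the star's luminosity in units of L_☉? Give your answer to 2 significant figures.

L/L_☉ ≈ 12000

d = 1/p = 1000/7.89 mas = 126.7 pc
M = m − 5 log₁₀ d + 5 = 0.15 − 5·2.1029 + 5 = -5.365
M − M_☉ = -5.365 − 4.83 = -10.195
L/L_☉ = 10^(−0.4 × -10.195) = 11960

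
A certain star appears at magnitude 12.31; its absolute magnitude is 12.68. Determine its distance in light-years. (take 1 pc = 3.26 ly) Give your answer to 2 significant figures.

d ≈ 27 ly

Distance modulus: m − M = 12.31 − (12.68) = -0.370
m − M = 5 log₁₀ d − 5
log₁₀ d = (m − M)/5 + 1 = 0.9260
d = 10^0.9260 = 8.433 pc
= 27.49 ly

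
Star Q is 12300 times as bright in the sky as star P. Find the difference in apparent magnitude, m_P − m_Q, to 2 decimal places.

m_P − m_Q ≈ 10.22

Pogson: Δm = −2.5 log₁₀(ratio) = −2.5 log₁₀(12300) = −2.5 × 4.0899 = -10.225
Star Q is brighter so has the smaller magnitude: m_P − m_Q is positive.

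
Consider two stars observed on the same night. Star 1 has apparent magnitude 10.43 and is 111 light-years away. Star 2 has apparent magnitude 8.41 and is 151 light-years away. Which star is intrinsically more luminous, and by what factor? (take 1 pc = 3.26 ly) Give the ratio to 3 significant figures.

Star 2 is more luminous, by a factor of 11.9.

Star 1: d = 111 ly / 3.26 = 34.05 pc
Star 1: M = m − 5 log₁₀ d + 5 = 10.43 − 5·1.5321 + 5 = 7.769
Star 2: d = 151 ly / 3.26 = 46.32 pc
Star 2: M = m − 5 log₁₀ d + 5 = 8.41 − 5·1.6658 + 5 = 5.081
ΔM = M_1 − M_2 = 7.769 − (5.081) = 2.688; smaller M is more luminous → Star 2.
L ratio = 10^(0.4 |ΔM|) = 10^1.075 = 11.89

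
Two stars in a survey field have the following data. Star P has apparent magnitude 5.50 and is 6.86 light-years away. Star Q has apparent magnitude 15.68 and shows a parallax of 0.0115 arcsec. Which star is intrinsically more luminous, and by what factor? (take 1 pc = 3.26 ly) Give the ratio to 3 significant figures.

Star P is more luminous, by a factor of 6.91.

Star P: d = 6.86 ly / 3.26 = 2.104 pc
Star P: M = m − 5 log₁₀ d + 5 = 5.50 − 5·0.3231 + 5 = 8.884
Star Q: d = 1/p = 1/0.0115″ = 86.96 pc
Star Q: M = m − 5 log₁₀ d + 5 = 15.68 − 5·1.9393 + 5 = 10.983
ΔM = M_P − M_Q = 8.884 − (10.983) = -2.099; smaller M is more luminous → Star P.
L ratio = 10^(0.4 |ΔM|) = 10^0.840 = 6.912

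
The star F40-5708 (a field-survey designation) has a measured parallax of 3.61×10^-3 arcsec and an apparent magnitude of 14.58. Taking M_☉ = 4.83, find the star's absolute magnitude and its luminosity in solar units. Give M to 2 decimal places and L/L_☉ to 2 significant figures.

d = 1/p = 1/3.61×10^-3″ = 277.0 pc
M = m − 5 log₁₀ d + 5 = 14.58 − 5·2.4425 + 5 = 7.368
M − M_☉ = 7.368 − 4.83 = 2.538
L/L_☉ = 10^(−0.4 × 2.538) = 0.09660

M ≈ 7.37; L/L_☉ ≈ 0.097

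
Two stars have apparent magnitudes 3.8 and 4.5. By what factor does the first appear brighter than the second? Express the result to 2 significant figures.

Δm = 3.8 − (4.5) = -0.7
Flux ratio = 10^(−0.4 Δm) = 10^(−0.4 × -0.7) = 10^0.280 = 1.905

1.9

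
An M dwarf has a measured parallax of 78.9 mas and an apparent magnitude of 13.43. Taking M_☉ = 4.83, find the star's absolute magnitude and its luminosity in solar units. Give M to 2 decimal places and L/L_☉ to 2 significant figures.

M ≈ 12.92; L/L_☉ ≈ 5.8×10^-4

d = 1/p = 1000/78.9 mas = 12.67 pc
M = m − 5 log₁₀ d + 5 = 13.43 − 5·1.1029 + 5 = 12.915
M − M_☉ = 12.915 − 4.83 = 8.085
L/L_☉ = 10^(−0.4 × 8.085) = 5.832×10^-4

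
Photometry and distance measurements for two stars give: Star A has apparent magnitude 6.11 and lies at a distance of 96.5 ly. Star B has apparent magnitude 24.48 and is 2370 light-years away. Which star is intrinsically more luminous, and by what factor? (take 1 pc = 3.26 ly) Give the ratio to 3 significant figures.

Star A is more luminous, by a factor of 36900.

Star A: d = 96.5 ly / 3.26 = 29.60 pc
Star A: M = m − 5 log₁₀ d + 5 = 6.11 − 5·1.4713 + 5 = 3.753
Star B: d = 2370 ly / 3.26 = 727.0 pc
Star B: M = m − 5 log₁₀ d + 5 = 24.48 − 5·2.8615 + 5 = 15.172
ΔM = M_A − M_B = 3.753 − (15.172) = -11.419; smaller M is more luminous → Star A.
L ratio = 10^(0.4 |ΔM|) = 10^4.568 = 36950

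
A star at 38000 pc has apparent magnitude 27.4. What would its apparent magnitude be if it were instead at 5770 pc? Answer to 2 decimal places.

m ≈ 23.31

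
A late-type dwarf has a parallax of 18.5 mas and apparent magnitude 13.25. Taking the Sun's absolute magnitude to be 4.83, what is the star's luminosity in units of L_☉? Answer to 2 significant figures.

L/L_☉ ≈ 0.013

d = 1/p = 1000/18.5 mas = 54.05 pc
M = m − 5 log₁₀ d + 5 = 13.25 − 5·1.7328 + 5 = 9.586
M − M_☉ = 9.586 − 4.83 = 4.756
L/L_☉ = 10^(−0.4 × 4.756) = 0.01252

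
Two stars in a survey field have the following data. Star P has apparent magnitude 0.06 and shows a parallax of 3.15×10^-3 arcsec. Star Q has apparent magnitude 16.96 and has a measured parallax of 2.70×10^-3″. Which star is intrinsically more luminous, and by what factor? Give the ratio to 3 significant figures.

Star P is more luminous, by a factor of 4.23×10^6.

Star P: d = 1/p = 1/3.15×10^-3″ = 317.5 pc
Star P: M = m − 5 log₁₀ d + 5 = 0.06 − 5·2.5017 + 5 = -7.448
Star Q: d = 1/p = 1/2.70×10^-3″ = 370.4 pc
Star Q: M = m − 5 log₁₀ d + 5 = 16.96 − 5·2.5686 + 5 = 9.117
ΔM = M_P − M_Q = -7.448 − (9.117) = -16.565; smaller M is more luminous → Star P.
L ratio = 10^(0.4 |ΔM|) = 10^6.626 = 4.228×10^6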